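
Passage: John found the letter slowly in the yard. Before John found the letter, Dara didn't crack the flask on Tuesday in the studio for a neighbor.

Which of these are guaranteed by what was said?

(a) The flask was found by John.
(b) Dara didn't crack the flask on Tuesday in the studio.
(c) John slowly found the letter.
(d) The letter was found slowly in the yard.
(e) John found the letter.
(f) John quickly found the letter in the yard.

(a) Not entailed — John found the letter, not the flask; the flask belongs to the cracking event.
(b) Not entailed — dropping 'for a neighbor' under negation is not valid — the original leaves open that Dara cracked the flask some other way.
(c) Entailed — dropping 'in the yard' leaves a sub-description the original still satisfies.
(d) Entailed — every conjunct here is already in the original finding event.
(e) Entailed — this follows by dropping conjuncts from the finding event's description.
(f) Not entailed — 'quickly' adds a manner not in (and inconsistent with) the original.

(c), (d), (e)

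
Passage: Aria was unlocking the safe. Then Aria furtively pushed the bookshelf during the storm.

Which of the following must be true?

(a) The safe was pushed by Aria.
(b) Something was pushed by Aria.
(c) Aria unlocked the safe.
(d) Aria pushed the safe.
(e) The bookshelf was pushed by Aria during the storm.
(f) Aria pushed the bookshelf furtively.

(b), (e), (f)

(a) Not entailed — Aria pushed the bookshelf, not the safe; the safe belongs to the unlocking event.
(b) Entailed — dropping 'during the storm', 'furtively' and generalizing the patient leaves a sub-description the original still satisfies.
(c) Not entailed — 'was unlocking' is progressive on an accomplishment; it does not entail the completed 'unlocked'.
(d) Not entailed — Aria pushed the bookshelf, not the safe; the safe belongs to the unlocking event.
(e) Entailed — the original entails any weakening of itself; this just drops 'furtively'.
(f) Entailed — every conjunct here is already in the original pushing event.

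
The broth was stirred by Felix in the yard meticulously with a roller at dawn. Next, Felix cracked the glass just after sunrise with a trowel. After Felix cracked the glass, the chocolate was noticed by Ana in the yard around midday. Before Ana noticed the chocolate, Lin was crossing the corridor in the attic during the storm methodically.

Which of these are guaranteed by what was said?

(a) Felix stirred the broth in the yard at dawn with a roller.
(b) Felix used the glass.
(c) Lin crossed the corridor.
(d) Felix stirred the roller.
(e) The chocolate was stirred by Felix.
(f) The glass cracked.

(a) Entailed — every conjunct here is already in the original stirring event.
(b) Not entailed — the glass is the patient, not an instrument — Felix used a trowel.
(c) Not entailed — 'was crossing' is progressive on an accomplishment; it does not entail the completed 'crossed'.
(d) Not entailed — the roller is the instrument, not what was stirred.
(e) Not entailed — Felix stirred the broth, not the chocolate; the chocolate belongs to the noticing event.
(f) Entailed — 'Felix cracked the glass' is causative; it entails the inchoative 'the glass cracked'.

(a), (f)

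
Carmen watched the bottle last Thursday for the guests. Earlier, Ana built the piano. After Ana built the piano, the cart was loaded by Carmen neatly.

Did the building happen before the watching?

The narrative orders the building before the watching.

yes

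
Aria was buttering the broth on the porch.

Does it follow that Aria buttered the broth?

'was buttering' is progressive; for an accomplishment like 'butter the broth', it doesn't entail completion.

no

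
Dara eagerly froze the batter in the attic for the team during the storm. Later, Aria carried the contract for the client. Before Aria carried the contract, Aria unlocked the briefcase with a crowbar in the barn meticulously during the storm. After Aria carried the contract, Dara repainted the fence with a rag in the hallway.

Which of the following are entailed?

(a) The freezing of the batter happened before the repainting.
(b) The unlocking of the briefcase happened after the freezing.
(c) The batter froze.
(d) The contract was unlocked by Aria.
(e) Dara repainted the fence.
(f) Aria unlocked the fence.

(a) Entailed — the narrative places the freezing before the repainting.
(b) Not entailed — the narrative doesn't order the freezing relative to the unlocking.
(c) Entailed — 'Dara froze the batter' is causative; it entails the inchoative 'the batter froze'.
(d) Not entailed — Aria unlocked the briefcase, not the contract; the contract belongs to the carrying event.
(e) Entailed — every conjunct here is already in the original repainting event.
(f) Not entailed — Aria unlocked the briefcase, not the fence; the fence belongs to the repainting event.

(a), (c), (e)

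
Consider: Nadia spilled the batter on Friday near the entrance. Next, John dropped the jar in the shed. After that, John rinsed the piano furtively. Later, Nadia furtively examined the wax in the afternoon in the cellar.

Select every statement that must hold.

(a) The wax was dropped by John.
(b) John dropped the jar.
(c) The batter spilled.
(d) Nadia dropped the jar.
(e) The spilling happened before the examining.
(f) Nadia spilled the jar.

(b), (c), (e)

(a) Not entailed — John dropped the jar, not the wax; the wax belongs to the examining event.
(b) Entailed — every conjunct here is already in the original dropping event.
(c) Entailed — 'Nadia spilled the batter' is causative; it entails the inchoative 'the batter spilled'.
(d) Not entailed — the passage has John dropping the jar, not Nadia.
(e) Entailed — the narrative places the spilling before the examining.
(f) Not entailed — Nadia spilled the batter, not the jar; the jar belongs to the dropping event.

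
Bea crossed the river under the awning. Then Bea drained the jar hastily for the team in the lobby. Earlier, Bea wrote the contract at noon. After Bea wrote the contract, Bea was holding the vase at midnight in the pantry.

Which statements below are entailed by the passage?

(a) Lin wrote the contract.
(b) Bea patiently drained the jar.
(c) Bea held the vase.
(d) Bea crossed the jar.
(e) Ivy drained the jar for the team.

(a) Not entailed — the passage has Bea writing the contract, not Lin.
(b) Not entailed — 'patiently' adds a manner not in (and inconsistent with) the original.
(c) Entailed — 'hold' is an activity; 'was holding' entails that some holding happened, so 'held' holds.
(d) Not entailed — Bea crossed the river, not the jar; the jar belongs to the draining event.
(e) Not entailed — the passage has Bea draining the jar, not Ivy.

(c)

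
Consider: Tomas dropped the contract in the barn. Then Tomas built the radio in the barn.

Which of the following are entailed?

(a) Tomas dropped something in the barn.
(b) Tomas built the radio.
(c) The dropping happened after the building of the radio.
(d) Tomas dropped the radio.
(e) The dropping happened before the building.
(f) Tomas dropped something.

(a) Entailed — this follows by dropping conjuncts from the dropping event's description.
(b) Entailed — dropping 'in the barn' leaves a sub-description the original still satisfies.
(c) Not entailed — the narrative places the dropping before the building, not after.
(d) Not entailed — Tomas dropped the contract, not the radio; the radio belongs to the building event.
(e) Entailed — the narrative places the dropping before the building.
(f) Entailed — this follows by dropping conjuncts from the dropping event's description.

(a), (b), (e), (f)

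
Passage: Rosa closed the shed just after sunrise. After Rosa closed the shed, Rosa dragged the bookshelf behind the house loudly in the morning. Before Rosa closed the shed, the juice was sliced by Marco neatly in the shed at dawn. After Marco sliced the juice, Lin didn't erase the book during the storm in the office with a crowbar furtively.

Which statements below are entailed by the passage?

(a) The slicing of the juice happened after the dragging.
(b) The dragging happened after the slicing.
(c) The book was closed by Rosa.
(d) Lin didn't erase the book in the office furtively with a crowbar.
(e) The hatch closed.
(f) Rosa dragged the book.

(b)

(a) Not entailed — the narrative places the slicing before the dragging, not after.
(b) Entailed — the narrative places the slicing before the dragging.
(c) Not entailed — Rosa closed the shed, not the book; the book belongs to the erasing event.
(d) Not entailed — dropping 'during the storm' under negation is not valid — the original leaves open that Lin erased the book some other way.
(e) Not entailed — the shed is what closed, not the hatch.
(f) Not entailed — Rosa dragged the bookshelf, not the book; the book belongs to the erasing event.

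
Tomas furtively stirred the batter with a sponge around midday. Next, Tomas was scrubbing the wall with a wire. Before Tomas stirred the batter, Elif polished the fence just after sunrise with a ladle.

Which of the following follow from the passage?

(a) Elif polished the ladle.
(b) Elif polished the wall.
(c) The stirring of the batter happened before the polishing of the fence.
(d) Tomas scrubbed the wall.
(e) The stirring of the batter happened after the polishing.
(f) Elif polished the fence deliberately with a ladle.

(a) Not entailed — the ladle is the instrument, not what was polished.
(b) Not entailed — Elif polished the fence, not the wall; the wall belongs to the scrubbing event.
(c) Not entailed — the narrative places the polishing before the stirring, not after.
(d) Entailed — 'scrub' is an activity; 'was scrubbing' entails that some scrubbing happened, so 'scrubbed' holds.
(e) Entailed — the narrative places the polishing before the stirring.
(f) Not entailed — 'deliberately' adds information not in the original event.

(d), (e)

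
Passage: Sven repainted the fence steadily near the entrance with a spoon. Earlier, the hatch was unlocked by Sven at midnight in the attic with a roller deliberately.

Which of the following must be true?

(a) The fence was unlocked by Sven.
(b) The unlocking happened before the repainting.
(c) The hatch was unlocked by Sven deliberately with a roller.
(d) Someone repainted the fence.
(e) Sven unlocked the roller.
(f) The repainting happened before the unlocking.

(b), (c), (d)

(a) Not entailed — Sven unlocked the hatch, not the fence; the fence belongs to the repainting event.
(b) Entailed — the narrative places the unlocking before the repainting.
(c) Entailed — dropping 'in the attic', 'at midnight' leaves a sub-description the original still satisfies.
(d) Entailed — every conjunct here is already in the original repainting event.
(e) Not entailed — the roller is the instrument, not what was unlocked.
(f) Not entailed — the narrative places the unlocking before the repainting, not after.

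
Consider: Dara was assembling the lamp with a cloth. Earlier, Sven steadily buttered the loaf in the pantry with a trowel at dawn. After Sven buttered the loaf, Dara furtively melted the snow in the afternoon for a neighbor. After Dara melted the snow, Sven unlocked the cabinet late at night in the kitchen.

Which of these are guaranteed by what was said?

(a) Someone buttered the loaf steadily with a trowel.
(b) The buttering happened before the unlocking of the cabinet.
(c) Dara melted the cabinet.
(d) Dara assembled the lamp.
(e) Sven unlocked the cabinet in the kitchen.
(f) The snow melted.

(a) Entailed — the original entails any weakening of itself; this just drops 'in the pantry', 'at dawn' and generalizes the agent.
(b) Entailed — the narrative places the buttering before the unlocking.
(c) Not entailed — Dara melted the snow, not the cabinet; the cabinet belongs to the unlocking event.
(d) Not entailed — 'was assembling' is progressive on an accomplishment; it does not entail the completed 'assembled'.
(e) Entailed — this follows by dropping conjuncts from the unlocking event's description.
(f) Entailed — 'Dara melted the snow' is causative; it entails the inchoative 'the snow melted'.

(a), (b), (e), (f)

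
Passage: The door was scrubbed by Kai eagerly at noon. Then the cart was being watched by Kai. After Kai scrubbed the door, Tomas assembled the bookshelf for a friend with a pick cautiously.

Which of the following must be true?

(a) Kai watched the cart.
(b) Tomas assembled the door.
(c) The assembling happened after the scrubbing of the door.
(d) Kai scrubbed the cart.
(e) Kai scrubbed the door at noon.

(a) Entailed — 'watch' is an activity; 'was watching' entails that some watching happened, so 'watched' holds.
(b) Not entailed — Tomas assembled the bookshelf, not the door; the door belongs to the scrubbing event.
(c) Entailed — the narrative places the scrubbing before the assembling.
(d) Not entailed — Kai scrubbed the door, not the cart; the cart belongs to the watching event.
(e) Entailed — this follows by dropping conjuncts from the scrubbing event's description.

(a), (c), (e)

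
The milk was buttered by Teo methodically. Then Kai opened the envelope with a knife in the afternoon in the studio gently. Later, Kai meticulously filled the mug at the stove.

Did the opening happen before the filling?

The narrative orders the opening before the filling.

yes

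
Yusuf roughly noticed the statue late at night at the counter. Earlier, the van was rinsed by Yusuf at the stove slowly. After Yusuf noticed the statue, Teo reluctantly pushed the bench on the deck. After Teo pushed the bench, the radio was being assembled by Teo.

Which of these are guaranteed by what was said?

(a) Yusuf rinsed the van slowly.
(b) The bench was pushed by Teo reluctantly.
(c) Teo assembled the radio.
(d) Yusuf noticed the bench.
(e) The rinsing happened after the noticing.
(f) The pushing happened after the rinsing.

(a) Entailed — every conjunct here is already in the original rinsing event.
(b) Entailed — the original entails any weakening of itself; this just drops 'on the deck'.
(c) Not entailed — 'was assembling' is progressive on an accomplishment; it does not entail the completed 'assembled'.
(d) Not entailed — Yusuf noticed the statue, not the bench; the bench belongs to the pushing event.
(e) Not entailed — the narrative places the rinsing before the noticing, not after.
(f) Entailed — the narrative places the rinsing before the pushing.

(a), (b), (f)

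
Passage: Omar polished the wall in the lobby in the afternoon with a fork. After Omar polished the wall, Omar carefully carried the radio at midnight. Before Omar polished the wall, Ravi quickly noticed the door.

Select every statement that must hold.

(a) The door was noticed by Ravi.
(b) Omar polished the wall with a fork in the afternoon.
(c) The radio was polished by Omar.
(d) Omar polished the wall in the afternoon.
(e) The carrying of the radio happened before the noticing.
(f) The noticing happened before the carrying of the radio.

(a) Entailed — the original entails any weakening of itself; this just drops 'quickly'.
(b) Entailed — the original entails any weakening of itself; this just drops 'in the lobby'.
(c) Not entailed — Omar polished the wall, not the radio; the radio belongs to the carrying event.
(d) Entailed — every conjunct here is already in the original polishing event.
(e) Not entailed — the narrative places the noticing before the carrying, not after.
(f) Entailed — the narrative places the noticing before the carrying.

(a), (b), (d), (f)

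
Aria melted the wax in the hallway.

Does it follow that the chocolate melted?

Nothing is said about any chocolate; only the wax is affected.

no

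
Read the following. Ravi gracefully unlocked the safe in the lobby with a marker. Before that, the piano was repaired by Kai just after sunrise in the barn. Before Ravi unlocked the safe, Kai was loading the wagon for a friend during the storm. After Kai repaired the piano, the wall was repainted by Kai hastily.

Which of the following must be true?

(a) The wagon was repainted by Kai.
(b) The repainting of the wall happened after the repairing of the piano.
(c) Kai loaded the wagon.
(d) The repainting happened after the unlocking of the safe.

(a) Not entailed — Kai repainted the wall, not the wagon; the wagon belongs to the loading event.
(b) Entailed — the narrative places the repairing before the repainting.
(c) Not entailed — 'was loading' is progressive on an accomplishment; it does not entail the completed 'loaded'.
(d) Not entailed — the narrative doesn't order the unlocking relative to the repainting.

(b)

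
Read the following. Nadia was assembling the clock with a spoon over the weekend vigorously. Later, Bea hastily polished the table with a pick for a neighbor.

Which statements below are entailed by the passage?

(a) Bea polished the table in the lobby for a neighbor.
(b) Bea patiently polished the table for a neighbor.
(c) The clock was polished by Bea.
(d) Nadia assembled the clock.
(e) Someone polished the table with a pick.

(e)

(a) Not entailed — 'in the lobby' adds information not in the original event.
(b) Not entailed — 'patiently' adds a manner not in (and inconsistent with) the original.
(c) Not entailed — Bea polished the table, not the clock; the clock belongs to the assembling event.
(d) Not entailed — 'was assembling' is progressive on an accomplishment; it does not entail the completed 'assembled'.
(e) Entailed — the original entails any weakening of itself; this just drops 'hastily', 'for a neighbor' and generalizes the agent.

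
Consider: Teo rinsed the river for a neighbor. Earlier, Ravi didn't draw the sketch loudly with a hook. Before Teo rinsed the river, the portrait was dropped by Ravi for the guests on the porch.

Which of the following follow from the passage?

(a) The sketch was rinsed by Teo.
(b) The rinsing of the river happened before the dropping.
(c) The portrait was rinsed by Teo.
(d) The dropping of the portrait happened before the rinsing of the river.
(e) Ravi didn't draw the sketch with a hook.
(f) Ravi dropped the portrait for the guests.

(a) Not entailed — Teo rinsed the river, not the sketch; the sketch belongs to the drawing event.
(b) Not entailed — the narrative places the dropping before the rinsing, not after.
(c) Not entailed — Teo rinsed the river, not the portrait; the portrait belongs to the dropping event.
(d) Entailed — the narrative places the dropping before the rinsing.
(e) Not entailed — dropping 'loudly' under negation is not valid — the original leaves open that Ravi drew the sketch some other way.
(f) Entailed — the original entails any weakening of itself; this just drops 'on the porch'.

(d), (f)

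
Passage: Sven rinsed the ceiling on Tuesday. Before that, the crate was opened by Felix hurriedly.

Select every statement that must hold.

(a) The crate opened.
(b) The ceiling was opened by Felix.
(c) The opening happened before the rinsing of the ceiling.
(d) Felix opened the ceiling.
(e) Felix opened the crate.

(a) Entailed — 'Felix opened the crate' is causative; it entails the inchoative 'the crate opened'.
(b) Not entailed — Felix opened the crate, not the ceiling; the ceiling belongs to the rinsing event.
(c) Entailed — the narrative places the opening before the rinsing.
(d) Not entailed — Felix opened the crate, not the ceiling; the ceiling belongs to the rinsing event.
(e) Entailed — dropping 'hurriedly' leaves a sub-description the original still satisfies.

(a), (c), (e)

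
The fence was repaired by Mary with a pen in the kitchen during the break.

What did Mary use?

'with a pen' marks the instrument of the repairing event.

a pen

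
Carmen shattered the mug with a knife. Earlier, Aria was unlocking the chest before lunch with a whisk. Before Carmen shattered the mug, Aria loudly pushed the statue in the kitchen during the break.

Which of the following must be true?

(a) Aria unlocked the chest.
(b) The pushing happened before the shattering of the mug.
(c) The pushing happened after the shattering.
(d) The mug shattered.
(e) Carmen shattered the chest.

(b), (d)

(a) Not entailed — 'was unlocking' is progressive on an accomplishment; it does not entail the completed 'unlocked'.
(b) Entailed — the narrative places the pushing before the shattering.
(c) Not entailed — the narrative places the pushing before the shattering, not after.
(d) Entailed — 'Carmen shattered the mug' is causative; it entails the inchoative 'the mug shattered'.
(e) Not entailed — Carmen shattered the mug, not the chest; the chest belongs to the unlocking event.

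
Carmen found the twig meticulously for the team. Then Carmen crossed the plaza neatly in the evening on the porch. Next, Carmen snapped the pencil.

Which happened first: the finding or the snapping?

The connectives place the finding before the snapping.

the finding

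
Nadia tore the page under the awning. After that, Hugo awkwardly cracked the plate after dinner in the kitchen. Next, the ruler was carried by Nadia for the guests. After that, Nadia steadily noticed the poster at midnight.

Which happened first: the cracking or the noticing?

The connectives place the cracking before the noticing.

the cracking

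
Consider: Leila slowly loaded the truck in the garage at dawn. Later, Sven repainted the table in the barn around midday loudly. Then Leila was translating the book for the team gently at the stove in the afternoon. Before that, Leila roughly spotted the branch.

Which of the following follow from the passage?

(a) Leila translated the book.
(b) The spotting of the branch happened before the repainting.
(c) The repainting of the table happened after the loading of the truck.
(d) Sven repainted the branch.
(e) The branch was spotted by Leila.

(a) Not entailed — 'was translating' is progressive on an accomplishment; it does not entail the completed 'translated'.
(b) Not entailed — the narrative doesn't order the spotting relative to the repainting.
(c) Entailed — the narrative places the loading before the repainting.
(d) Not entailed — Sven repainted the table, not the branch; the branch belongs to the spotting event.
(e) Entailed — every conjunct here is already in the original spotting event.

(c), (e)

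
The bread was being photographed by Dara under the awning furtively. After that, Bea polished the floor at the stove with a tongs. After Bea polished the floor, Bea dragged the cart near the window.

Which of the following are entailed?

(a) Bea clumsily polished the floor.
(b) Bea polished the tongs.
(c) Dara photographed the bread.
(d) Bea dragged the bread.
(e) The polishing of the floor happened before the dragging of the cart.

(a) Not entailed — 'clumsily' adds information not in the original event.
(b) Not entailed — the tongs is the instrument, not what was polished.
(c) Not entailed — 'was photographing' is progressive on an accomplishment; it does not entail the completed 'photographed'.
(d) Not entailed — Bea dragged the cart, not the bread; the bread belongs to the photographing event.
(e) Entailed — the narrative places the polishing before the dragging.

(e)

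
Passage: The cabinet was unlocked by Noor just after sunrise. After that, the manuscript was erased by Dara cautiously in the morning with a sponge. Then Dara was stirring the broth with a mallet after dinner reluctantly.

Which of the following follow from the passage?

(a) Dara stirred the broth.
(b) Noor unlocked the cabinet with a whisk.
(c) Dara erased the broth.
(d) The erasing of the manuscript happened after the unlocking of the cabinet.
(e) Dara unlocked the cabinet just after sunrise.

(a) Entailed — 'stir' is an activity; 'was stirring' entails that some stirring happened, so 'stirred' holds.
(b) Not entailed — 'with a whisk' adds information not in the original event.
(c) Not entailed — Dara erased the manuscript, not the broth; the broth belongs to the stirring event.
(d) Entailed — the narrative places the unlocking before the erasing.
(e) Not entailed — the passage has Noor unlocking the cabinet, not Dara.

(a), (d)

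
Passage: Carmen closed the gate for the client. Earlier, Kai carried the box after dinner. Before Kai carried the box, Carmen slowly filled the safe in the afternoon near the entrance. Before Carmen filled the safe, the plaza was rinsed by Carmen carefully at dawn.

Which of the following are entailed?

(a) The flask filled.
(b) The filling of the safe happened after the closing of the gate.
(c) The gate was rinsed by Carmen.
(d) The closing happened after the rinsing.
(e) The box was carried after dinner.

(d), (e)

(a) Not entailed — the safe is what filled, not the flask.
(b) Not entailed — the narrative places the filling before the closing, not after.
(c) Not entailed — Carmen rinsed the plaza, not the gate; the gate belongs to the closing event.
(d) Entailed — the narrative places the rinsing before the closing.
(e) Entailed — generalizing the agent leaves a sub-description the original still satisfies.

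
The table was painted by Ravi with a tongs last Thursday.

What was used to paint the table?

a tongs

'with a tongs' marks the instrument of the painting event.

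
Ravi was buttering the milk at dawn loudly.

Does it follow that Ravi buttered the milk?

no

'was buttering' is progressive; for an accomplishment like 'butter the milk', it doesn't entail completion.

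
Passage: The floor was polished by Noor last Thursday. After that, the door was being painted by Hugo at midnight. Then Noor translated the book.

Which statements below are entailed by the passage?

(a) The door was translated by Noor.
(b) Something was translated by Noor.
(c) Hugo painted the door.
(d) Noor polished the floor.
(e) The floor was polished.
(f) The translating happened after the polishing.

(b), (d), (e), (f)

(a) Not entailed — Noor translated the book, not the door; the door belongs to the painting event.
(b) Entailed — every conjunct here is already in the original translating event.
(c) Not entailed — 'was painting' is progressive on an accomplishment; it does not entail the completed 'painted'.
(d) Entailed — the original entails any weakening of itself; this just drops 'last Thursday'.
(e) Entailed — dropping 'last Thursday' and generalizing the agent leaves a sub-description the original still satisfies.
(f) Entailed — the narrative places the polishing before the translating.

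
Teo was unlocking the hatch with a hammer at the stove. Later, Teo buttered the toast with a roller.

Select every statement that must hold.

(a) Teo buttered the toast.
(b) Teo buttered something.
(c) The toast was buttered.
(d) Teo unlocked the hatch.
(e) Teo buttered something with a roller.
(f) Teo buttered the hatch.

(a) Entailed — every conjunct here is already in the original buttering event.
(b) Entailed — the original entails any weakening of itself; this just drops 'with a roller' and generalizes the patient.
(c) Entailed — this follows by dropping conjuncts from the buttering event's description.
(d) Not entailed — 'was unlocking' is progressive on an accomplishment; it does not entail the completed 'unlocked'.
(e) Entailed — this follows by dropping conjuncts from the buttering event's description.
(f) Not entailed — Teo buttered the toast, not the hatch; the hatch belongs to the unlocking event.

(a), (b), (c), (e)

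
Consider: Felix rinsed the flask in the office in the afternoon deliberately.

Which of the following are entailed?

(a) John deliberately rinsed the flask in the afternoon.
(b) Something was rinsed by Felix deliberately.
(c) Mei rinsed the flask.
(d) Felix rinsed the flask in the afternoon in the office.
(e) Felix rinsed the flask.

(a) Not entailed — the passage has Felix rinsing the flask, not John.
(b) Entailed — this follows by dropping conjuncts from the rinsing event's description.
(c) Not entailed — the passage has Felix rinsing the flask, not Mei.
(d) Entailed — this follows by dropping conjuncts from the rinsing event's description.
(e) Entailed — this follows by dropping conjuncts from the rinsing event's description.

(b), (d), (e)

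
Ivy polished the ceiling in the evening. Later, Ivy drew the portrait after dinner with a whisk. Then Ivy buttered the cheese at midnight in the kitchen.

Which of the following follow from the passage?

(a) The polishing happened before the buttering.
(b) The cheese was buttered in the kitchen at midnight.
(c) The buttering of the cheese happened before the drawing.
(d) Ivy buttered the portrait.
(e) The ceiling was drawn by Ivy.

(a), (b)

(a) Entailed — the narrative places the polishing before the buttering.
(b) Entailed — the original entails any weakening of itself; this just generalizes the agent.
(c) Not entailed — the narrative places the drawing before the buttering, not after.
(d) Not entailed — Ivy buttered the cheese, not the portrait; the portrait belongs to the drawing event.
(e) Not entailed — Ivy drew the portrait, not the ceiling; the ceiling belongs to the polishing event.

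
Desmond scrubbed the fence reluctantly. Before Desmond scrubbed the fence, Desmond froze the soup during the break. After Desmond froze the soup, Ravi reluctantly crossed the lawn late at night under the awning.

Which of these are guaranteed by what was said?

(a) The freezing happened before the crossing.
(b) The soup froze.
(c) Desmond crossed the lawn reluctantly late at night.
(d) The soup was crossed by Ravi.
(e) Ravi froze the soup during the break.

(a), (b)

(a) Entailed — the narrative places the freezing before the crossing.
(b) Entailed — 'Desmond froze the soup' is causative; it entails the inchoative 'the soup froze'.
(c) Not entailed — the passage has Ravi crossing the lawn, not Desmond.
(d) Not entailed — Ravi crossed the lawn, not the soup; the soup belongs to the freezing event.
(e) Not entailed — the passage has Desmond freezing the soup, not Ravi.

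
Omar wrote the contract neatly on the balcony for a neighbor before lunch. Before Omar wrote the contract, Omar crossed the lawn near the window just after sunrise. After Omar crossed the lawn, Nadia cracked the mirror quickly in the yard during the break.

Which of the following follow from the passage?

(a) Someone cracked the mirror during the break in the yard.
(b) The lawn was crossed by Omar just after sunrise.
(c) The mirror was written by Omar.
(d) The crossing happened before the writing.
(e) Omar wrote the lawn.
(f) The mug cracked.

(a) Entailed — dropping 'quickly' and generalizing the agent leaves a sub-description the original still satisfies.
(b) Entailed — dropping 'near the window' leaves a sub-description the original still satisfies.
(c) Not entailed — Omar wrote the contract, not the mirror; the mirror belongs to the cracking event.
(d) Entailed — the narrative places the crossing before the writing.
(e) Not entailed — Omar wrote the contract, not the lawn; the lawn belongs to the crossing event.
(f) Not entailed — the mirror is what cracked, not the mug.

(a), (b), (d)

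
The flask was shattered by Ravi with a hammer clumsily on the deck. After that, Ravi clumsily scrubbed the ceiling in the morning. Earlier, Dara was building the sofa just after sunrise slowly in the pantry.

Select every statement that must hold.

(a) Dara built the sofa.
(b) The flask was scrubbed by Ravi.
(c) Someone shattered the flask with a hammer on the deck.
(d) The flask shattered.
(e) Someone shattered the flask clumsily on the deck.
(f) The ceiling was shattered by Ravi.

(a) Not entailed — 'was building' is progressive on an accomplishment; it does not entail the completed 'built'.
(b) Not entailed — Ravi scrubbed the ceiling, not the flask; the flask belongs to the shattering event.
(c) Entailed — dropping 'clumsily' and generalizing the agent leaves a sub-description the original still satisfies.
(d) Entailed — 'Ravi shattered the flask' is causative; it entails the inchoative 'the flask shattered'.
(e) Entailed — this follows by dropping conjuncts from the shattering event's description.
(f) Not entailed — Ravi shattered the flask, not the ceiling; the ceiling belongs to the scrubbing event.

(c), (d), (e)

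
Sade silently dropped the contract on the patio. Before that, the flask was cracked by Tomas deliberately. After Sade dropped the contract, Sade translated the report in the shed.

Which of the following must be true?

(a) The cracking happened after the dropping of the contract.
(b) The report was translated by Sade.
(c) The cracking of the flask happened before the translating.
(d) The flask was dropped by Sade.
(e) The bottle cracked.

(b), (c)

(a) Not entailed — the narrative places the cracking before the dropping, not after.
(b) Entailed — every conjunct here is already in the original translating event.
(c) Entailed — the narrative places the cracking before the translating.
(d) Not entailed — Sade dropped the contract, not the flask; the flask belongs to the cracking event.
(e) Not entailed — the flask is what cracked, not the bottle.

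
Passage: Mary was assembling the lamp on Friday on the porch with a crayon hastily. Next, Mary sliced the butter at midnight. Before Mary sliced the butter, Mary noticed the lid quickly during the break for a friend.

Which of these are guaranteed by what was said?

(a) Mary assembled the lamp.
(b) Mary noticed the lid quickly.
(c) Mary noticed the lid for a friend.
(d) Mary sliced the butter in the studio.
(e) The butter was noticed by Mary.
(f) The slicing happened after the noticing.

(a) Not entailed — 'was assembling' is progressive on an accomplishment; it does not entail the completed 'assembled'.
(b) Entailed — this follows by dropping conjuncts from the noticing event's description.
(c) Entailed — dropping 'during the break', 'quickly' leaves a sub-description the original still satisfies.
(d) Not entailed — 'in the studio' adds information not in the original event.
(e) Not entailed — Mary noticed the lid, not the butter; the butter belongs to the slicing event.
(f) Entailed — the narrative places the noticing before the slicing.

(b), (c), (f)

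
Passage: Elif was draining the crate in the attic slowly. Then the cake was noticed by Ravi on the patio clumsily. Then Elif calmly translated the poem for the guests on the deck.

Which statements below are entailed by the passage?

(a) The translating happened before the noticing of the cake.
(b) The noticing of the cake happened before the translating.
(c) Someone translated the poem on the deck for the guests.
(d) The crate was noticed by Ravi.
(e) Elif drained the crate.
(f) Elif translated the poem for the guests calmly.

(b), (c), (f)

(a) Not entailed — the narrative places the noticing before the translating, not after.
(b) Entailed — the narrative places the noticing before the translating.
(c) Entailed — this follows by dropping conjuncts from the translating event's description.
(d) Not entailed — Ravi noticed the cake, not the crate; the crate belongs to the draining event.
(e) Not entailed — 'was draining' is progressive on an accomplishment; it does not entail the completed 'drained'.
(f) Entailed — the original entails any weakening of itself; this just drops 'on the deck'.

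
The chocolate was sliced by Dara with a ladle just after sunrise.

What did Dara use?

a ladle

'with a ladle' marks the instrument of the slicing event.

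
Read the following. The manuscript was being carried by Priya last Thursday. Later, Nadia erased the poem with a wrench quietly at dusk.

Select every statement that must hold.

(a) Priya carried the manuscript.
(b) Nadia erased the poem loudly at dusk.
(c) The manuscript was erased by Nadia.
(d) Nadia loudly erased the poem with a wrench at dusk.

(a)

(a) Entailed — 'carry' is an activity; 'was carrying' entails that some carrying happened, so 'carried' holds.
(b) Not entailed — 'loudly' adds a manner not in (and inconsistent with) the original.
(c) Not entailed — Nadia erased the poem, not the manuscript; the manuscript belongs to the carrying event.
(d) Not entailed — 'loudly' adds a manner not in (and inconsistent with) the original.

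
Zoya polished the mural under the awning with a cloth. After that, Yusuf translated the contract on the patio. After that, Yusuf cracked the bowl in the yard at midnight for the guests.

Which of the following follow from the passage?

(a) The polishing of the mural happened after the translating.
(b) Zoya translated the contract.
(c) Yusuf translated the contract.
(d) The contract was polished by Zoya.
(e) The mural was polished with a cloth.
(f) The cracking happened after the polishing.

(a) Not entailed — the narrative places the polishing before the translating, not after.
(b) Not entailed — the passage has Yusuf translating the contract, not Zoya.
(c) Entailed — dropping 'on the patio' leaves a sub-description the original still satisfies.
(d) Not entailed — Zoya polished the mural, not the contract; the contract belongs to the translating event.
(e) Entailed — dropping 'under the awning' and generalizing the agent leaves a sub-description the original still satisfies.
(f) Entailed — the narrative places the polishing before the cracking.

(c), (e), (f)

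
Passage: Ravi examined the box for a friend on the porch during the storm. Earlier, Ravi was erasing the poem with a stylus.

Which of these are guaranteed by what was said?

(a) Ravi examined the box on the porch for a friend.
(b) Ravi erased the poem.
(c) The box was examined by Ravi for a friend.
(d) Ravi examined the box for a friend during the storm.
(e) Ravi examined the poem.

(a), (c), (d)

(a) Entailed — every conjunct here is already in the original examining event.
(b) Not entailed — 'was erasing' is progressive on an accomplishment; it does not entail the completed 'erased'.
(c) Entailed — dropping 'during the storm', 'on the porch' leaves a sub-description the original still satisfies.
(d) Entailed — this follows by dropping conjuncts from the examining event's description.
(e) Not entailed — Ravi examined the box, not the poem; the poem belongs to the erasing event.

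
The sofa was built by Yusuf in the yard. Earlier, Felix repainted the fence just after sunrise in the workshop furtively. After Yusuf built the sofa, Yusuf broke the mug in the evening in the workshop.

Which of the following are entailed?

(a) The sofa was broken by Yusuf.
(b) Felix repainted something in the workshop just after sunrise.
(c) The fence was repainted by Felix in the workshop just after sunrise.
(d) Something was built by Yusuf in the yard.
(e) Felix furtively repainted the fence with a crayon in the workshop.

(b), (c), (d)

(a) Not entailed — Yusuf broke the mug, not the sofa; the sofa belongs to the building event.
(b) Entailed — dropping 'furtively' and generalizing the patient leaves a sub-description the original still satisfies.
(c) Entailed — this follows by dropping conjuncts from the repainting event's description.
(d) Entailed — every conjunct here is already in the original building event.
(e) Not entailed — 'with a crayon' adds information not in the original event.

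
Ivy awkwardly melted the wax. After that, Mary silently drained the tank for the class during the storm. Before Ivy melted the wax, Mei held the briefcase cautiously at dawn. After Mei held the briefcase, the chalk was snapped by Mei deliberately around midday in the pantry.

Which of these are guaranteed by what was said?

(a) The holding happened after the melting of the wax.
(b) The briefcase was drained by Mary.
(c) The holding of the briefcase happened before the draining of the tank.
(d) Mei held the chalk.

(a) Not entailed — the narrative places the holding before the melting, not after.
(b) Not entailed — Mary drained the tank, not the briefcase; the briefcase belongs to the holding event.
(c) Entailed — the narrative places the holding before the draining.
(d) Not entailed — Mei held the briefcase, not the chalk; the chalk belongs to the snapping event.

(c)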